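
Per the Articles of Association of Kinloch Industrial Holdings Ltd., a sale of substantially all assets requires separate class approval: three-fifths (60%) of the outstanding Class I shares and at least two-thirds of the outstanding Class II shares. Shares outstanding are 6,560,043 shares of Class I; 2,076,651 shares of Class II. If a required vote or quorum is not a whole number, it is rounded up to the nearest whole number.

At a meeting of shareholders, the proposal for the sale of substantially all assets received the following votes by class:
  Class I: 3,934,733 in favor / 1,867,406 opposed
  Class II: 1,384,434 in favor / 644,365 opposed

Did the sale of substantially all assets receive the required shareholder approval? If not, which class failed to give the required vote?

Class I: 3/5 of 6560043 = 3936025.80, rounded up to 3936026; 3,936,026 required, 3,934,733 in favor — not approved.
Class II: 2/3 of 2076651 = 1384434; 1,384,434 required, 1,384,434 in favor — approved.

Not approved — the Class I shares did not give the required vote.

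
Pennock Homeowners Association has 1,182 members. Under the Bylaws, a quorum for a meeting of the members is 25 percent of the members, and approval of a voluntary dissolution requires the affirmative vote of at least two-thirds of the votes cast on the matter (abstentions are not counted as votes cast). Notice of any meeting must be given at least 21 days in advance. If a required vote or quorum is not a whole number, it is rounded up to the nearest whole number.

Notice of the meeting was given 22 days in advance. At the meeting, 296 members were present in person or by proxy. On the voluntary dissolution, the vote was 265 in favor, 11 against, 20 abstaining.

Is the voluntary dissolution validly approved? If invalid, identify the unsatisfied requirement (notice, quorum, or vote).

Notice: 22 days given; 21 required. Satisfied.
Quorum: 25% of 1,182 = 295.50, rounded up to 296; 296 present. Satisfied.
Vote: requires two-thirds of the votes cast (296 − 20 abstaining = 276); 2/3 of 276 = 184, so 184 needed; 265 in favor. Satisfied.

Valid — all requirements satisfied.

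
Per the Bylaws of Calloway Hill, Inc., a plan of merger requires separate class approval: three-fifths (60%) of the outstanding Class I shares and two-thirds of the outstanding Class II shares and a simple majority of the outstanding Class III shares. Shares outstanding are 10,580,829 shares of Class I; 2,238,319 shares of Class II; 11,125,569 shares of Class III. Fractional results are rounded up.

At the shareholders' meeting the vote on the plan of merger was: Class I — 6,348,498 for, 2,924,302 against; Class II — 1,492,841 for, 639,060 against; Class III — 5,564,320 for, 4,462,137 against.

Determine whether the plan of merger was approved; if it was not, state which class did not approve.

Class I: 3/5 of 10580829 = 6348497.40, rounded up to 6348498; 6,348,498 required, 6,348,498 in favor — approved.
Class II: 2/3 of 2238319 = 1492212.67, rounded up to 1492213; 1,492,213 required, 1,492,841 in favor — approved.
Class III: a majority of 11125569 is 5562785; 5,562,785 required, 5,564,320 in favor — approved.

Approved — every class gave the required vote.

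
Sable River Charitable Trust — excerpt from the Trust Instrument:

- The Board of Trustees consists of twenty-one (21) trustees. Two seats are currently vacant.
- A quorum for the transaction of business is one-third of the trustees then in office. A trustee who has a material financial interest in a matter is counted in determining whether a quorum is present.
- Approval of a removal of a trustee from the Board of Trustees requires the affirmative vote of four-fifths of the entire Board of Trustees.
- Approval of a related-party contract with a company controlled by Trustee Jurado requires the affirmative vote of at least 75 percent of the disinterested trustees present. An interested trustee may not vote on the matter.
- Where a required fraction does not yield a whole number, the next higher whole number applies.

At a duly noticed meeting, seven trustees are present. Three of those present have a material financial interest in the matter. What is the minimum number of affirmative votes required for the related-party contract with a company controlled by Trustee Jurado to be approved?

The related-party contract with a company controlled by Trustee Jurado requires three-fourths of the disinterested trustees present (7 − 3 = 4).
3/4 of 4 = 3.

3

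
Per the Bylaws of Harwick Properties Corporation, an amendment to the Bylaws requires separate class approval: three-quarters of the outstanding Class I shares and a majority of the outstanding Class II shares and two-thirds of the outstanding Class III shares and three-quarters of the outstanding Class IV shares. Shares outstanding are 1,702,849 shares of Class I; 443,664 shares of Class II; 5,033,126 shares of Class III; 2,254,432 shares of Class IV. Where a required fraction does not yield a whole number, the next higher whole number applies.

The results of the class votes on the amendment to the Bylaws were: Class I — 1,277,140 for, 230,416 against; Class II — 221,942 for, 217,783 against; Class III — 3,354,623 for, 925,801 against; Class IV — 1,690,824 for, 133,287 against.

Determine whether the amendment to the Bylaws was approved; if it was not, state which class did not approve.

Class I: 3/4 of 1702849 = 1277136.75, rounded up to 1277137; 1,277,137 required, 1,277,140 in favor — approved.
Class II: a majority of 443664 is 221833; 221,833 required, 221,942 in favor — approved.
Class III: 2/3 of 5033126 = 3355417.33, rounded up to 3355418; 3,355,418 required, 3,354,623 in favor — not approved.
Class IV: 3/4 of 2254432 = 1690824; 1,690,824 required, 1,690,824 in favor — approved.

Not approved — the Class III shares did not give the required vote.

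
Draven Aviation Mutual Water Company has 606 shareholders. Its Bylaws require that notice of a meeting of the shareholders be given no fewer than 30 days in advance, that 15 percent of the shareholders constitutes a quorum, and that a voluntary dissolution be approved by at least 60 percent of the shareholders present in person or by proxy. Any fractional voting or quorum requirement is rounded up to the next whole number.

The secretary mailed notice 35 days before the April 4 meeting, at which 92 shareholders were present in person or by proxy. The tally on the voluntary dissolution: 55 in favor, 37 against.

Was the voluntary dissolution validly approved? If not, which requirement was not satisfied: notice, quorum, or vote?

Invalid — vote requirement not satisfied.

Notice: 35 days given; 30 required. Satisfied.
Quorum: 15% of 606 = 90.90, rounded up to 91; 92 present. Satisfied.
Vote: requires three-fifths of those present (92); 3/5 of 92 = 55.20, rounded up to 56, so 56 needed; 55 in favor. Not satisfied.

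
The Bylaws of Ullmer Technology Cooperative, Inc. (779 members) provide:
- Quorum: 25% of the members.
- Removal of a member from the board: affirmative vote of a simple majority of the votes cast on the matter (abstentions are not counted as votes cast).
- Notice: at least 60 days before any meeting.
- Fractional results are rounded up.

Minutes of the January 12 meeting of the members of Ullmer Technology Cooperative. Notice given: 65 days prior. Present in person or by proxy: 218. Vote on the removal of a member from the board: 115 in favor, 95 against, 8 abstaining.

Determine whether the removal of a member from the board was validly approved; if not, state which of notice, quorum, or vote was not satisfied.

Notice: 65 days given; 60 required. Satisfied.
Quorum: 25% of 779 = 194.75, rounded up to 195; 218 present. Satisfied.
Vote: requires a majority of the votes cast (218 − 8 abstaining = 210); a majority of 210 is 106, so 106 needed; 115 in favor. Satisfied.

Valid — all requirements satisfied.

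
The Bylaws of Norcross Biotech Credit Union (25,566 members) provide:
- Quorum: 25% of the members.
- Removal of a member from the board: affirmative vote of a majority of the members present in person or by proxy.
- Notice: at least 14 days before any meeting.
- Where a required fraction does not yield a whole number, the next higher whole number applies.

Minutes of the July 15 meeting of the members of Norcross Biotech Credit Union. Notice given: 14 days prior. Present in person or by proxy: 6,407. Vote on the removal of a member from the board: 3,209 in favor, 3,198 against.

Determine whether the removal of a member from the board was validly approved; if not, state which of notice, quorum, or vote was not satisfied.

Valid — all requirements satisfied.

Notice: 14 days given; 14 required. Satisfied.
Quorum: 25% of 25,566 = 6,391.50, rounded up to 6,392; 6,407 present. Satisfied.
Vote: requires a majority of those present (6,407); a majority of 6407 is 3204, so 3,204 needed; 3,209 in favor. Satisfied.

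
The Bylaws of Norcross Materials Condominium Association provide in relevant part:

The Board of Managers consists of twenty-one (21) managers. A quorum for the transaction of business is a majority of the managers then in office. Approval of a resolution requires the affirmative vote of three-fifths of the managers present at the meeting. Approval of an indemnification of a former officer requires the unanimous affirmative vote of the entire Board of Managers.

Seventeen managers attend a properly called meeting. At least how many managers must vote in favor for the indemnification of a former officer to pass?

The indemnification of a former officer requires the unanimous vote of the entire Board of Managers (21).
Unanimous means all 21.
(Only 17 can vote, so the indemnification of a former officer cannot pass at this meeting, but the required vote is still 21.)

21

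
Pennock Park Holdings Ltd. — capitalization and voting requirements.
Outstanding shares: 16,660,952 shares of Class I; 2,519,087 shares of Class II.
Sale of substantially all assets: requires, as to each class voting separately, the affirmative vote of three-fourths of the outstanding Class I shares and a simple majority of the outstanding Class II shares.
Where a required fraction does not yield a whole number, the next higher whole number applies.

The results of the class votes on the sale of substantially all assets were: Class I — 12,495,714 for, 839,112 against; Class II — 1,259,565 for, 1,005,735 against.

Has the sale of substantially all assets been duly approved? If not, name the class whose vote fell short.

Approved — every class gave the required vote.

Class I: 3/4 of 16660952 = 12495714; 12,495,714 required, 12,495,714 in favor — approved.
Class II: a majority of 2519087 is 1259544; 1,259,544 required, 1,259,565 in favor — approved.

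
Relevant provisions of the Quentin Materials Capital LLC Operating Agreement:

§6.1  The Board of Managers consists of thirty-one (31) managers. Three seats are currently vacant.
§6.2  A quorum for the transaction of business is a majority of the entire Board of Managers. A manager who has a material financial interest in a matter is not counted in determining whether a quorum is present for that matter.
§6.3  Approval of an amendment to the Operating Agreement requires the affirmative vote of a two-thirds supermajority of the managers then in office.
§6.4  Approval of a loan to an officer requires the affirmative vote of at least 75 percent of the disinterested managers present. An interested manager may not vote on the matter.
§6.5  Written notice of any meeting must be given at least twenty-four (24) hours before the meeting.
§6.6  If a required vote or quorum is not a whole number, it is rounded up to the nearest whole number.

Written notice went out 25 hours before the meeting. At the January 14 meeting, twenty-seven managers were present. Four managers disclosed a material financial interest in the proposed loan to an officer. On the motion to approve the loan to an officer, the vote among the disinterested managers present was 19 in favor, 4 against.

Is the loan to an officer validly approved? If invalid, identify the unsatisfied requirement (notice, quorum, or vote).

Notice: 25 hours given; 24 required (25 ≥ 24). Satisfied.
Quorum: 27 present, but the 4 interested managers do not count, leaving 23. Quorum is 16. Satisfied.
Vote: the loan to an officer requires three-fourths of the disinterested managers present (27 − 4 = 23). 3/4 of 23 = 17.25, rounded up to 18, so 18 affirmative votes are needed; 19 voted in favor. Satisfied.

Valid — all requirements satisfied.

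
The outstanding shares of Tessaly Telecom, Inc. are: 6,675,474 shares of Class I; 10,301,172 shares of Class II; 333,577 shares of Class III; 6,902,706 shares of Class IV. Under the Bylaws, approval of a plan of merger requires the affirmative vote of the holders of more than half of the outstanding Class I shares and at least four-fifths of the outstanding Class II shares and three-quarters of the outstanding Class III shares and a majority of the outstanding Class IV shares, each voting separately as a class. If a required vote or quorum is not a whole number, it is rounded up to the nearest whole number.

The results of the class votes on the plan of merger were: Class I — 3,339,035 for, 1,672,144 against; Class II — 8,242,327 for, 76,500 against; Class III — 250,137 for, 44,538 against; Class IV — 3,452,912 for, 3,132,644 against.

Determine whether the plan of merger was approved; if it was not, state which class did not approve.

Not approved — the Class III shares did not give the required vote.

Class I: a majority of 6675474 is 3337738; 3,337,738 required, 3,339,035 in favor — approved.
Class II: 4/5 of 10301172 = 8240937.60, rounded up to 8240938; 8,240,938 required, 8,242,327 in favor — approved.
Class III: 3/4 of 333577 = 250182.75, rounded up to 250183; 250,183 required, 250,137 in favor — not approved.
Class IV: a majority of 6902706 is 3451354; 3,451,354 required, 3,452,912 in favor — approved.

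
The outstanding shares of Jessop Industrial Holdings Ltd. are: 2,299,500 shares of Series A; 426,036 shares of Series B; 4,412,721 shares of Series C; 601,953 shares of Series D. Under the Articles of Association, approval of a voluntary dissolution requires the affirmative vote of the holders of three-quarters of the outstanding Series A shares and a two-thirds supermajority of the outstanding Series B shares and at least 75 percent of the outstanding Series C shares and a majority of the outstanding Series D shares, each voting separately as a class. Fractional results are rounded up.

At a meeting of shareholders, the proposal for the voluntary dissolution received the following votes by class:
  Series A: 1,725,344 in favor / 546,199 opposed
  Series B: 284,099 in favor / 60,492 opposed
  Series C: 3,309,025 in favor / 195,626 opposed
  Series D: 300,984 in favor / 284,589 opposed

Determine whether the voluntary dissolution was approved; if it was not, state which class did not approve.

Not approved — the Series C shares did not give the required vote.

Series A: 3/4 of 2299500 = 1724625; 1,724,625 required, 1,725,344 in favor — approved.
Series B: 2/3 of 426036 = 284024; 284,024 required, 284,099 in favor — approved.
Series C: 3/4 of 4412721 = 3309540.75, rounded up to 3309541; 3,309,541 required, 3,309,025 in favor — not approved.
Series D: a majority of 601953 is 300977; 300,977 required, 300,984 in favor — approved.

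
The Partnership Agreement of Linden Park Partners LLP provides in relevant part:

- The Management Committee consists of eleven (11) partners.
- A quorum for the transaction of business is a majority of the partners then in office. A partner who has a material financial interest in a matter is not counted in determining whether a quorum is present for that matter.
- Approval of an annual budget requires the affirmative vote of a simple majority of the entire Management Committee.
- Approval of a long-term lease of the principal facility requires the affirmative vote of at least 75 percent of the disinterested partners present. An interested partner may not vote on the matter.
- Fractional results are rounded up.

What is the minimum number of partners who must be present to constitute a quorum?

A majority of 11 is 6.

6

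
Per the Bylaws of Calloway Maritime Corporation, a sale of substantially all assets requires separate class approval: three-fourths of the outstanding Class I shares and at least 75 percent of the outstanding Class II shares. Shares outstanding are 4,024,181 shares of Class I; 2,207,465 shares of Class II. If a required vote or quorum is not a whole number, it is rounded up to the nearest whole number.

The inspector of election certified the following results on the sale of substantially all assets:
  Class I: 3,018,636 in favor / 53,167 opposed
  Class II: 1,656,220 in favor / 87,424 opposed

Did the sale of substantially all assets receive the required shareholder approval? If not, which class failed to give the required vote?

Approved — every class gave the required vote.

Class I: 3/4 of 4024181 = 3018135.75, rounded up to 3018136; 3,018,136 required, 3,018,636 in favor — approved.
Class II: 3/4 of 2207465 = 1655598.75, rounded up to 1655599; 1,655,599 required, 1,656,220 in favor — approved.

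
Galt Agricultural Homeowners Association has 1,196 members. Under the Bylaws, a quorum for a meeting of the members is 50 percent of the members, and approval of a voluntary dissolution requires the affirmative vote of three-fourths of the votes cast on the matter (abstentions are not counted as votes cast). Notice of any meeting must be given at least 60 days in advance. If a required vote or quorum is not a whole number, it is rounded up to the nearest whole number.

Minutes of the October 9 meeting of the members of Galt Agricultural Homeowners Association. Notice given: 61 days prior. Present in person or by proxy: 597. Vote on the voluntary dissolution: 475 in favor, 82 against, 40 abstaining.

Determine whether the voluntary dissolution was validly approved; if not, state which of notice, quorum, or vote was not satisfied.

Invalid — quorum requirement not satisfied.

Notice: 61 days given; 60 required. Satisfied.
Quorum: 50% of 1,196 = 598; 597 present. Not satisfied.
Vote: requires three-fourths of the votes cast (597 − 40 abstaining = 557); 3/4 of 557 = 417.75, rounded up to 418, so 418 needed; 475 in favor. Satisfied.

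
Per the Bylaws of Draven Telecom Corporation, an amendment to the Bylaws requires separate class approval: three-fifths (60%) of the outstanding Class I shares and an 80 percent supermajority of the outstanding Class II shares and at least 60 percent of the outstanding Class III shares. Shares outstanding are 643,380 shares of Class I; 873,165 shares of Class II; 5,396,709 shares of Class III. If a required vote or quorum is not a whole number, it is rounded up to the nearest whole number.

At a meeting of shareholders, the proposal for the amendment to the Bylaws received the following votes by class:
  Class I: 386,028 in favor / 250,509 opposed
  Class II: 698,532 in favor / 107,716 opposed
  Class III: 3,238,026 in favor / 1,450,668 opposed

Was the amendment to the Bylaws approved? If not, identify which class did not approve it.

Approved — every class gave the required vote.

Class I: 3/5 of 643380 = 386028; 386,028 required, 386,028 in favor — approved.
Class II: 4/5 of 873165 = 698532; 698,532 required, 698,532 in favor — approved.
Class III: 3/5 of 5396709 = 3238025.40, rounded up to 3238026; 3,238,026 required, 3,238,026 in favor — approved.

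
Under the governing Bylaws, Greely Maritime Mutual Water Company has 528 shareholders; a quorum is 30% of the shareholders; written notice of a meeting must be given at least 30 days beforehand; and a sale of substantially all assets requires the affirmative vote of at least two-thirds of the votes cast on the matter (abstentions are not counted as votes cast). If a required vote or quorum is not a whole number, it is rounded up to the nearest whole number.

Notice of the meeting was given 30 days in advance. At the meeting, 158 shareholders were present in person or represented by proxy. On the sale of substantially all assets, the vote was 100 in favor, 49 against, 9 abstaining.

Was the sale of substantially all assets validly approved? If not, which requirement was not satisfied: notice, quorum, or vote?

Invalid — quorum requirement not satisfied.

Notice: 30 days given; 30 required. Satisfied.
Quorum: 30% of 528 = 158.40, rounded up to 159; 158 present. Not satisfied.
Vote: requires two-thirds of the votes cast (158 − 9 abstaining = 149); 2/3 of 149 = 99.33, rounded up to 100, so 100 needed; 100 in favor. Satisfied.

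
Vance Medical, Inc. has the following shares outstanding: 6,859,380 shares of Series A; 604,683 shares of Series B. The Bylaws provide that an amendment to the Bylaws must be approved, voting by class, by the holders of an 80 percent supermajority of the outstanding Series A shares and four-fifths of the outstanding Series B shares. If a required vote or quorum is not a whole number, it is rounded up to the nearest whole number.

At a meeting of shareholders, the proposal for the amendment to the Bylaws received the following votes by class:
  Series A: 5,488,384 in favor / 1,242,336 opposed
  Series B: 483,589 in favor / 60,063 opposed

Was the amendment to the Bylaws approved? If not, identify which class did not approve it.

Not approved — the Series B shares did not give the required vote.

Series A: 4/5 of 6859380 = 5487504; 5,487,504 required, 5,488,384 in favor — approved.
Series B: 4/5 of 604683 = 483746.40, rounded up to 483747; 483,747 required, 483,589 in favor — not approved.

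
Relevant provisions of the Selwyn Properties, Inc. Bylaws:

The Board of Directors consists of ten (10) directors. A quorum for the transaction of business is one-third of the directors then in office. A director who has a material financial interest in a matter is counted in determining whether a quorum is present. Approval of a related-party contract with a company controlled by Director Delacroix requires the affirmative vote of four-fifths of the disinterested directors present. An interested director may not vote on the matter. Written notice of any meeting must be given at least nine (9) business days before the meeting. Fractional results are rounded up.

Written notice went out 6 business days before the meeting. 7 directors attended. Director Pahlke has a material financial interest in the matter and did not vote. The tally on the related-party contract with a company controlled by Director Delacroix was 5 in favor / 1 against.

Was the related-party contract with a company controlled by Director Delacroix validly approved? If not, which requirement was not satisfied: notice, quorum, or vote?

Notice: 6 business days given; 9 required (6 < 9). Not satisfied.
Quorum: 7 present (interested directors count toward quorum); quorum is 4. Satisfied.
Vote: the related-party contract with a company controlled by Director Delacroix requires four-fifths of the disinterested directors present (7 − 1 = 6). 4/5 of 6 = 4.80, rounded up to 5, so 5 affirmative votes are needed; 5 voted in favor. Satisfied.

Invalid — notice requirement not satisfied.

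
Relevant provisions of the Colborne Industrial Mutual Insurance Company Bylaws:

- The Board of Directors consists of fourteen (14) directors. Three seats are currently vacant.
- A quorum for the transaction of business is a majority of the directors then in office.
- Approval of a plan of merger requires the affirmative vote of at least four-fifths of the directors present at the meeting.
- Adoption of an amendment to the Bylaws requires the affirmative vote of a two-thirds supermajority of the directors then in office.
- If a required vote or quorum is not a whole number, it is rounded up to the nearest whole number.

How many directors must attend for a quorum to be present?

6

A majority of 11 is 6.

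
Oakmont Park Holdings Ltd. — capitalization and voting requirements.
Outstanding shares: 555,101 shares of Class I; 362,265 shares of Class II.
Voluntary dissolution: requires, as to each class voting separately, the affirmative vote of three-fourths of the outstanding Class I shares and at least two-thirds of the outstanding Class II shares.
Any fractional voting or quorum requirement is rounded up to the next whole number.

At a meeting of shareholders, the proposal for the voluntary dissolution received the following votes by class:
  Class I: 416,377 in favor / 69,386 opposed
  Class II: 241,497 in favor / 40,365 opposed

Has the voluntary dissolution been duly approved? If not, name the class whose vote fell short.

Not approved — the Class II shares did not give the required vote.

Class I: 3/4 of 555101 = 416325.75, rounded up to 416326; 416,326 required, 416,377 in favor — approved.
Class II: 2/3 of 362265 = 241510; 241,510 required, 241,497 in favor — not approved.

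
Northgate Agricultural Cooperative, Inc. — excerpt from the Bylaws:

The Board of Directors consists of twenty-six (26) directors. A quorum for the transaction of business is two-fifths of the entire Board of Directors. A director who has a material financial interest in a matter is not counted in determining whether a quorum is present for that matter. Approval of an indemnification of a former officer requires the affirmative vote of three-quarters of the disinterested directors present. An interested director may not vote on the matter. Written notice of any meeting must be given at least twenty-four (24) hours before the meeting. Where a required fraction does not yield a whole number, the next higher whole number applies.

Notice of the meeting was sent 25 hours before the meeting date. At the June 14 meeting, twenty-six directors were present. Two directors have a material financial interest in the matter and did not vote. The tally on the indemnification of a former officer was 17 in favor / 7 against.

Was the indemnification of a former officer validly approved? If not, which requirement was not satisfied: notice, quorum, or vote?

Invalid — vote requirement not satisfied.

Notice: 25 hours given; 24 required (25 ≥ 24). Satisfied.
Quorum: 26 present, but the 2 interested directors do not count, leaving 24. Quorum is 11. Satisfied.
Vote: the indemnification of a former officer requires three-fourths of the disinterested directors present (26 − 2 = 24). 3/4 of 24 = 18, so 18 affirmative votes are needed; 17 voted in favor. Not satisfied.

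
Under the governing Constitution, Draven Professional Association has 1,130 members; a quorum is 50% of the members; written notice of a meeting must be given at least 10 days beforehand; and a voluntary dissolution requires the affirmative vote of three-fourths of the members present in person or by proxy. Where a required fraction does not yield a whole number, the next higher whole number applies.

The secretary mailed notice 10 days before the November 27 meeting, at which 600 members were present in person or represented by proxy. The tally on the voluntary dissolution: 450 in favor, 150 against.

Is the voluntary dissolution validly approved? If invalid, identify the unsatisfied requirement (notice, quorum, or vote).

Notice: 10 days given; 10 required. Satisfied.
Quorum: 50% of 1,130 = 565; 600 present. Satisfied.
Vote: requires three-fourths of those present (600); 3/4 of 600 = 450, so 450 needed; 450 in favor. Satisfied.

Valid — all requirements satisfied.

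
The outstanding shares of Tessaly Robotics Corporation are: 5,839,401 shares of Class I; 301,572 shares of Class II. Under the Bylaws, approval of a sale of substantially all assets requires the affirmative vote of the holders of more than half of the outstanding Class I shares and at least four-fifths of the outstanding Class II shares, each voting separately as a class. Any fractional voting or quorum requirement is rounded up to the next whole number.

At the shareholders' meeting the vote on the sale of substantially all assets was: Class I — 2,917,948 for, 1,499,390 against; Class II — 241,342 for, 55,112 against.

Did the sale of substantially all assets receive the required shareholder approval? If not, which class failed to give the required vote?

Class I: a majority of 5839401 is 2919701; 2,919,701 required, 2,917,948 in favor — not approved.
Class II: 4/5 of 301572 = 241257.60, rounded up to 241258; 241,258 required, 241,342 in favor — approved.

Not approved — the Class I shares did not give the required vote.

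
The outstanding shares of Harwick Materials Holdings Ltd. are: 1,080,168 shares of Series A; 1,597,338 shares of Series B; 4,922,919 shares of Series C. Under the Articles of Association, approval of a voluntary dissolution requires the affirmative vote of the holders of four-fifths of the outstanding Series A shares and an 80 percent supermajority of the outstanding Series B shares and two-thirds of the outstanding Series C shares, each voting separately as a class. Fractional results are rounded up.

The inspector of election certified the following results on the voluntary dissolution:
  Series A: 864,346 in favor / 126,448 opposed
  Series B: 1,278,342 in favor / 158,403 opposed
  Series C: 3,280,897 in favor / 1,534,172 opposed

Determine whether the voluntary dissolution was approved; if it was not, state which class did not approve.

Series A: 4/5 of 1080168 = 864134.40, rounded up to 864135; 864,135 required, 864,346 in favor — approved.
Series B: 4/5 of 1597338 = 1277870.40, rounded up to 1277871; 1,277,871 required, 1,278,342 in favor — approved.
Series C: 2/3 of 4922919 = 3281946; 3,281,946 required, 3,280,897 in favor — not approved.

Not approved — the Series C shares did not give the required vote.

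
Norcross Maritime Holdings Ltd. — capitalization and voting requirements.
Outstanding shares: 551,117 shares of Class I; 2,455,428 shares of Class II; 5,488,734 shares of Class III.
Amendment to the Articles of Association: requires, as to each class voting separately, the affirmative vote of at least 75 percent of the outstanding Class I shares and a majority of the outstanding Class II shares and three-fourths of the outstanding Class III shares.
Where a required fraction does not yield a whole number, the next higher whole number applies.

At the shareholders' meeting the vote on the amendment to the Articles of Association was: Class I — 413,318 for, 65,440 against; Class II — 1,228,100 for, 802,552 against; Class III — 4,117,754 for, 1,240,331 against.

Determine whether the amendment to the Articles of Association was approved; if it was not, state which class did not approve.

Class I: 3/4 of 551117 = 413337.75, rounded up to 413338; 413,338 required, 413,318 in favor — not approved.
Class II: a majority of 2455428 is 1227715; 1,227,715 required, 1,228,100 in favor — approved.
Class III: 3/4 of 5488734 = 4116550.50, rounded up to 4116551; 4,116,551 required, 4,117,754 in favor — approved.

Not approved — the Class I shares did not give the required vote.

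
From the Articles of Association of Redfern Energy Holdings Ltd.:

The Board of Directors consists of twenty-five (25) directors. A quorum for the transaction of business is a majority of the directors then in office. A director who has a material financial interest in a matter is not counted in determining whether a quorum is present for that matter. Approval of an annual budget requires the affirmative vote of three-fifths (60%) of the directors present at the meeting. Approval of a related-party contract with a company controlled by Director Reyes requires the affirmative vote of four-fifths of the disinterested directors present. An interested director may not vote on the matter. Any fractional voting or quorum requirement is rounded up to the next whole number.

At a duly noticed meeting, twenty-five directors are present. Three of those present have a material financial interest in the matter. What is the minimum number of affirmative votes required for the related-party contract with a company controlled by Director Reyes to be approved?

18

The related-party contract with a company controlled by Director Reyes requires four-fifths of the disinterested directors present (25 − 3 = 22).
4/5 of 22 = 17.60, rounded up to 18.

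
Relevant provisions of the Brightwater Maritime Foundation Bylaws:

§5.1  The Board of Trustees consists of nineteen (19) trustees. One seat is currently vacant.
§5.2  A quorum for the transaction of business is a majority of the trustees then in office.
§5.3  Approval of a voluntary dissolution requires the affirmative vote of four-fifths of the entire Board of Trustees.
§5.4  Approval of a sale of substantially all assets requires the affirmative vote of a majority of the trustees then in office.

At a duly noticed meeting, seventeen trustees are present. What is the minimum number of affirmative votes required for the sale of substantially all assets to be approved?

10

The sale of substantially all assets requires a majority of the trustees then in office (18).
A majority of 18 is 10.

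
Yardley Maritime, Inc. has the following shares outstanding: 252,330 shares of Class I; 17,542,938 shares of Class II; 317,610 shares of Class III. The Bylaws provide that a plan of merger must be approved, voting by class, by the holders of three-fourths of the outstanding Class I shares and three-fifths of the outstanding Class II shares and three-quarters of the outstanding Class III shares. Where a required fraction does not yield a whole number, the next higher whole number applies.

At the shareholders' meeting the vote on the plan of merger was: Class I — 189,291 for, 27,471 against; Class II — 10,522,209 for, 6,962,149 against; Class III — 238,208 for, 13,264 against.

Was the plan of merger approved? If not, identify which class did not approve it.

Not approved — the Class II shares did not give the required vote.

Class I: 3/4 of 252330 = 189247.50, rounded up to 189248; 189,248 required, 189,291 in favor — approved.
Class II: 3/5 of 17542938 = 10525762.80, rounded up to 10525763; 10,525,763 required, 10,522,209 in favor — not approved.
Class III: 3/4 of 317610 = 238207.50, rounded up to 238208; 238,208 required, 238,208 in favor — approved.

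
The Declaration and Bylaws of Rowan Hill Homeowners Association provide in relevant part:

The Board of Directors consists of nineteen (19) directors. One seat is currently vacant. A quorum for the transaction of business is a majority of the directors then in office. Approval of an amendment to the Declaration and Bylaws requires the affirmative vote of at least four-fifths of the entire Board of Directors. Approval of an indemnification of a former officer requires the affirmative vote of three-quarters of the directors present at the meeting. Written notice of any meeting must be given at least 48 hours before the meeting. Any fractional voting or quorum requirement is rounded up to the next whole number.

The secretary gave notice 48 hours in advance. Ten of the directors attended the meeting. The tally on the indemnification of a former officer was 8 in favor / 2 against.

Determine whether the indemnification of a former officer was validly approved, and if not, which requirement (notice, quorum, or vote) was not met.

Valid — all requirements satisfied.

Notice: 48 hours given; 48 required (48 ≥ 48). Satisfied.
Quorum: 10 present; quorum is 10. Satisfied.
Vote: the indemnification of a former officer requires three-fourths of the directors present (10). 3/4 of 10 = 7.50, rounded up to 8, so 8 affirmative votes are needed; 8 voted in favor. Satisfied.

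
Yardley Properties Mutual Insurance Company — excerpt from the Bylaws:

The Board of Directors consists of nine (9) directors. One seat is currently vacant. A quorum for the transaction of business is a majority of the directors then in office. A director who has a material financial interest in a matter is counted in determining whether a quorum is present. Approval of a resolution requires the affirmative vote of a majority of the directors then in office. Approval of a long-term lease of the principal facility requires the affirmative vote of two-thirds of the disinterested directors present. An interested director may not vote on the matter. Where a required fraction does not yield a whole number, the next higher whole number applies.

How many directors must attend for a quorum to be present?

5

A majority of 8 is 5.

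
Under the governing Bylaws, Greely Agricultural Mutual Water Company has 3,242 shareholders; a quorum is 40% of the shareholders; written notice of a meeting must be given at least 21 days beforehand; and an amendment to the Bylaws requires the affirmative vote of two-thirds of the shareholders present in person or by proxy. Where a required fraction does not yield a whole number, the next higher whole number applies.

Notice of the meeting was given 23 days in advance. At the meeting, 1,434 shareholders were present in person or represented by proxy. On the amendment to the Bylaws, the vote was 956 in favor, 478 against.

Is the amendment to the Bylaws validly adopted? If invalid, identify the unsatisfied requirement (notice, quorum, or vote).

Notice: 23 days given; 21 required. Satisfied.
Quorum: 40% of 3,242 = 1,296.80, rounded up to 1,297; 1,434 present. Satisfied.
Vote: requires two-thirds of those present (1,434); 2/3 of 1434 = 956, so 956 needed; 956 in favor. Satisfied.

Valid — all requirements satisfied.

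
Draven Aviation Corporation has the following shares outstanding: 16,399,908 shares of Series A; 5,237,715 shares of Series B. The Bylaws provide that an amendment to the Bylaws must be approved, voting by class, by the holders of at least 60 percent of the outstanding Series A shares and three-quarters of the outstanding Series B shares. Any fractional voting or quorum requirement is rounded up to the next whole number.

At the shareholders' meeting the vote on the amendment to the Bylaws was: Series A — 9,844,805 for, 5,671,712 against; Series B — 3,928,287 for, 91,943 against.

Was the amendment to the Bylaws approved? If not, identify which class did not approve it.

Series A: 3/5 of 16399908 = 9839944.80, rounded up to 9839945; 9,839,945 required, 9,844,805 in favor — approved.
Series B: 3/4 of 5237715 = 3928286.25, rounded up to 3928287; 3,928,287 required, 3,928,287 in favor — approved.

Approved — every class gave the required vote.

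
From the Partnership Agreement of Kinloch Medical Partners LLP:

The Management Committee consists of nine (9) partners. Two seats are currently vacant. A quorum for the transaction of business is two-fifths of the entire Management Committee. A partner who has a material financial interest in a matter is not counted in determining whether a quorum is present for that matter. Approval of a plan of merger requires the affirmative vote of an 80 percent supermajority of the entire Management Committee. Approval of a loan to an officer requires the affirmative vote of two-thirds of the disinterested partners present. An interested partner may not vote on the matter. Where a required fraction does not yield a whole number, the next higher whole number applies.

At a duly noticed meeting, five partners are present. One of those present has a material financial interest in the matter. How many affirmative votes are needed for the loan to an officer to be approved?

The loan to an officer requires two-thirds of the disinterested partners present (5 − 1 = 4).
2/3 of 4 = 2.67, rounded up to 3.

3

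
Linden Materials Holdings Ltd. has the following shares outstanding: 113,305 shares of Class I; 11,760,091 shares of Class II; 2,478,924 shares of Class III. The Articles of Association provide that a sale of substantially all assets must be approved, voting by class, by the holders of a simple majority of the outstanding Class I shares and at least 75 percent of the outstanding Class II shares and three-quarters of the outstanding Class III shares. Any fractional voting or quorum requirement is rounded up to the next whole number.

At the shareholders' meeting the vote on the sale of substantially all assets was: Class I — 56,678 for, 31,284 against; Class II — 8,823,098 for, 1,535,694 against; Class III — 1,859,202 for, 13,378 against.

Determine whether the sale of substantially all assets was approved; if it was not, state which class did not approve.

Class I: a majority of 113305 is 56653; 56,653 required, 56,678 in favor — approved.
Class II: 3/4 of 11760091 = 8820068.25, rounded up to 8820069; 8,820,069 required, 8,823,098 in favor — approved.
Class III: 3/4 of 2478924 = 1859193; 1,859,193 required, 1,859,202 in favor — approved.

Approved — every class gave the required vote.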